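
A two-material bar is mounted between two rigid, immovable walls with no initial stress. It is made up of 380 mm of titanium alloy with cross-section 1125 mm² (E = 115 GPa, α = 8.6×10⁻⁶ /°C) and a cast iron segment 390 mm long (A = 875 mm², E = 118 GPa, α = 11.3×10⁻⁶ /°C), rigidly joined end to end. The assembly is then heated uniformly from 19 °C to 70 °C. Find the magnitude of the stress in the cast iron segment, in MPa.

σ ≈ 66.6 MPa (compressive)

Free thermal expansion of the whole bar: Σ αᵢΔT Lᵢ = 8.6×10⁻⁶×51×380 + 11.3×10⁻⁶×51×390 = 0.3914 mm.
The walls prevent any net length change, so an axial force P (same in every segment) develops. Compatibility: P · Σ Lᵢ/(AᵢEᵢ) = δ_free.
Σ Lᵢ/(AᵢEᵢ) = 380/(1125×115×10³) + 390/(875×118×10³) = 6.714×10⁻⁶ mm/N.
Hence P = δ_free / Σ(L/AE) = 0.3914/6.714×10⁻⁶ = 58.3 kN (compressive).
σ_{cast iron} = P / A = 58300 / 875 = 66.62 MPa.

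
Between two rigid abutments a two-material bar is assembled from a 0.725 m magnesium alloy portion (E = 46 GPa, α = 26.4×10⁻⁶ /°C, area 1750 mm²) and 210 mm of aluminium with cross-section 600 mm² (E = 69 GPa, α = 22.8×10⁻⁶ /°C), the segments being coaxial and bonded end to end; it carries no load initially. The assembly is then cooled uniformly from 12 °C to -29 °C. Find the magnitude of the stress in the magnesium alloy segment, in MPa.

σ ≈ 39.8 MPa (tensile)

If the supports were absent, the total length change would be Σ αᵢΔT Lᵢ = 26.4×10⁻⁶×41×725 + 22.8×10⁻⁶×41×210 = 0.981 mm.
The rigid supports impose zero overall length change; the single axial force P common to all segments must satisfy P Σ Lᵢ/(AᵢEᵢ) = δ_free.
The series flexibility is Σ Lᵢ/(AᵢEᵢ) = 725/(1750×46×10³) + 210/(600×69×10³) = 1.408×10⁻⁵ mm/N.
Hence P = δ_free / Σ(L/AE) = 0.981/1.408×10⁻⁵ = 69.68 kN (tensile).
σ_{magnesium alloy} = P / A = 69680 / 1750 = 39.82 MPa.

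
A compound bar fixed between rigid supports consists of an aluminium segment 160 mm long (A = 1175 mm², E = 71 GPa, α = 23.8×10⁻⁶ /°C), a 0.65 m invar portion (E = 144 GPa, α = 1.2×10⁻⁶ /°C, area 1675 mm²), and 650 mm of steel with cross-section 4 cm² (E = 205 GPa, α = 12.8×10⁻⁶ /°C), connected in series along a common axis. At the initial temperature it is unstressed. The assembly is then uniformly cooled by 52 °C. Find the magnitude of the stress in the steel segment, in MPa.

σ ≈ 134 MPa (tensile)

If the supports were absent, the total length change would be Σ αᵢΔT Lᵢ = 23.8×10⁻⁶×52×160 + 1.2×10⁻⁶×52×650 + 12.8×10⁻⁶×52×650 = 0.6712 mm.
The rigid supports impose zero overall length change; the single axial force P common to all segments must satisfy P Σ Lᵢ/(AᵢEᵢ) = δ_free.
Σ Lᵢ/(AᵢEᵢ) = 160/(1175×71×10³) + 650/(1675×144×10³) + 650/(400×205×10³) = 1.254×10⁻⁵ mm/N.
P = 0.6712 / 1.254×10⁻⁵ = 53530 N = 53.53 kN, tensile.
σ_{steel} = P / A = 53530 / 400 = 133.8 MPa.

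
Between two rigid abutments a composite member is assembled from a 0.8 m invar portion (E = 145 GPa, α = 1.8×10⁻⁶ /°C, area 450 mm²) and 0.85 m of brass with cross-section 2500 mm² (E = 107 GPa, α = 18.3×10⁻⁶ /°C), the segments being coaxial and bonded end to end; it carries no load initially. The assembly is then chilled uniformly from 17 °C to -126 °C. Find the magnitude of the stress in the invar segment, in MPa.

σ ≈ 350 MPa (tensile)

Free thermal contraction of the whole bar: Σ αᵢΔT Lᵢ = 1.8×10⁻⁶×143×800 + 18.3×10⁻⁶×143×850 = 2.43 mm.
Since the ends are fixed, an axial force P builds up, equal in every segment, with P · Σ Lᵢ/(AᵢEᵢ) = δ_free.
Σ Lᵢ/(AᵢEᵢ) = 800/(450×145×10³) + 850/(2500×107×10³) = 1.544×10⁻⁵ mm/N.
So P = 2.43 / 1.544×10⁻⁵ = 157.4 kN, tensile.
σ_{invar} = P / A = 157400 / 450 = 349.8 MPa.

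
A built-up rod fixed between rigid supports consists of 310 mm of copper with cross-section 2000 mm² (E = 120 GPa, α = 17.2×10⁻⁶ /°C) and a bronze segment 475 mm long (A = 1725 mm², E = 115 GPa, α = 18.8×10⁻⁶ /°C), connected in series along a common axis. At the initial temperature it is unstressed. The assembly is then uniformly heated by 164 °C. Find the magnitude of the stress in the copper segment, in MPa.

σ ≈ 317 MPa (compressive)

Free thermal expansion of the whole bar: Σ αᵢΔT Lᵢ = 17.2×10⁻⁶×164×310 + 18.8×10⁻⁶×164×475 = 2.339 mm.
The rigid supports impose zero overall length change; the single axial force P common to all segments must satisfy P Σ Lᵢ/(AᵢEᵢ) = δ_free.
The series flexibility is Σ Lᵢ/(AᵢEᵢ) = 310/(2000×120×10³) + 475/(1725×115×10³) = 3.686×10⁻⁶ mm/N.
P = 2.339 / 3.686×10⁻⁶ = 634500 N = 634.5 kN, compressive.
σ_{copper} = P / A = 634500 / 2000 = 317.3 MPa.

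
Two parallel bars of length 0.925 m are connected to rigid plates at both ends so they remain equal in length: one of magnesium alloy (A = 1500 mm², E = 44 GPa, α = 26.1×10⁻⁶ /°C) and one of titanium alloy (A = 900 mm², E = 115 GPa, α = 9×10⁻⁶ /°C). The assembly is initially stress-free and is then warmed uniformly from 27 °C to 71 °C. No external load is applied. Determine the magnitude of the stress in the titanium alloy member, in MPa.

σ ≈ 33.7 MPa (tensile)

Equilibrium of a rigid end plate with no external load gives equal and opposite internal forces ±P in the two members. Since α_{magnesium alloy} > α_{titanium alloy}, heating drives the magnesium alloy into compression and the titanium alloy into tension.
Equating the net (thermal + elastic) strains gives |α₁ − α₂|·ΔT = P·[1/(A₁E₁) + 1/(A₂E₂)].
|α₁ − α₂|·ΔT = 17.1×10⁻⁶ × 44 = 0.0007524.
1/(A₁E₁) + 1/(A₂E₂) = 1/(1500×44×10³) + 1/(900×115×10³) = 2.481×10⁻⁸ N⁻¹.
So P = 0.0007524 / 2.481×10⁻⁸ = 30.32 kN.
σ_{titanium alloy} = P/A₂ = 30320/900 = 33.69 MPa, tensile.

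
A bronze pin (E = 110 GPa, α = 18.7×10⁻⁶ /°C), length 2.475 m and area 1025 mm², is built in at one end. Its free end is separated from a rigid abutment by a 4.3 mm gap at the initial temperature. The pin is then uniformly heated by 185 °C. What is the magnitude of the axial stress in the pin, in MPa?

If the wall were absent the pin would grow by αΔT L = 18.7×10⁻⁶ × 185 × 2475 = 8.562 mm.
This exceeds the 4.3 mm gap, so the wall pushes back. The portion of expansion that must be recovered elastically is δ_free − gap = 8.562 − 4.3 = 4.262 mm.
That suppressed elongation corresponds to σ = E·Δ/L = 110×10³ × 4.262/2475 = 189.4 MPa.

σ ≈ 189 MPa (compressive)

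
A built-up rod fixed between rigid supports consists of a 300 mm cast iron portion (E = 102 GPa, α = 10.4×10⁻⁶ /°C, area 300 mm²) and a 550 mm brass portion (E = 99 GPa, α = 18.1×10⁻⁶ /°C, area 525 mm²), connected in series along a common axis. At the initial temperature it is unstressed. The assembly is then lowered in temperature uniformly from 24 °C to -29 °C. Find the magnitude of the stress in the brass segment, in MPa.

σ ≈ 64.7 MPa (tensile)

With the walls removed the bar would change length by δ_free = Σ αᵢΔT Lᵢ = 10.4×10⁻⁶×53×300 + 18.1×10⁻⁶×53×550 = 0.693 mm.
The walls prevent any net length change, so an axial force P (same in every segment) develops. Compatibility: P · Σ Lᵢ/(AᵢEᵢ) = δ_free.
Σ Lᵢ/(AᵢEᵢ) = 300/(300×102×10³) + 550/(525×99×10³) = 2.039×10⁻⁵ mm/N.
So P = 0.693 / 2.039×10⁻⁵ = 33.99 kN, tensile.
σ_{brass} = P / A = 33990 / 525 = 64.75 MPa.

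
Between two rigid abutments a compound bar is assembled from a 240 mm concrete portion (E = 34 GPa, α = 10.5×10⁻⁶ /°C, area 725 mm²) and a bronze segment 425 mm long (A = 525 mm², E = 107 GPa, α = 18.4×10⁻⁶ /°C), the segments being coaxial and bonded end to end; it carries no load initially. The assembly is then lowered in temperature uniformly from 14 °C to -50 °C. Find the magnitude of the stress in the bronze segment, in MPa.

σ ≈ 72.9 MPa (tensile)

With the walls removed the bar would change length by δ_free = Σ αᵢΔT Lᵢ = 10.5×10⁻⁶×64×240 + 18.4×10⁻⁶×64×425 = 0.6618 mm.
The rigid supports impose zero overall length change; the single axial force P common to all segments must satisfy P Σ Lᵢ/(AᵢEᵢ) = δ_free.
Σ Lᵢ/(AᵢEᵢ) = 240/(725×34×10³) + 425/(525×107×10³) = 1.73×10⁻⁵ mm/N.
Hence P = δ_free / Σ(L/AE) = 0.6618/1.73×10⁻⁵ = 38.25 kN (tensile).
σ_{bronze} = P / A = 38250 / 525 = 72.85 MPa.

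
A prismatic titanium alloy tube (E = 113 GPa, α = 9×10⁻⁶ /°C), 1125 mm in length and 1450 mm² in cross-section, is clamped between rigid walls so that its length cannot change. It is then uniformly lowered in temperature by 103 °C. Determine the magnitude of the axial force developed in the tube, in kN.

The ends cannot move, so σ = EαΔT = 113×10³ × 9×10⁻⁶ × 103 = 104.8 MPa.
Then P = σA = 104.8 × 1450 mm² = 151.9 kN, tensile.

P ≈ 152 kN (tensile)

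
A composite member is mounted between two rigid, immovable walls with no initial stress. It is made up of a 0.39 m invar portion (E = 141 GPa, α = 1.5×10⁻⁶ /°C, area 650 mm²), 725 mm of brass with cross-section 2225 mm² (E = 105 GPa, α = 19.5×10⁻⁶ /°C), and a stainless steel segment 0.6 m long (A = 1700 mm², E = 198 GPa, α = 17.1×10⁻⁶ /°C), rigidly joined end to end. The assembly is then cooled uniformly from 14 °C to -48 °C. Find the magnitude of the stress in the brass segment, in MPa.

Free thermal contraction of the whole bar: Σ αᵢΔT Lᵢ = 1.5×10⁻⁶×62×390 + 19.5×10⁻⁶×62×725 + 17.1×10⁻⁶×62×600 = 1.549 mm.
The rigid supports impose zero overall length change; the single axial force P common to all segments must satisfy P Σ Lᵢ/(AᵢEᵢ) = δ_free.
Σ Lᵢ/(AᵢEᵢ) = 390/(650×141×10³) + 725/(2225×105×10³) + 600/(1700×198×10³) = 9.141×10⁻⁶ mm/N.
So P = 1.549 / 9.141×10⁻⁶ = 169.4 kN, tensile.
σ_{brass} = P / A = 169400 / 2225 = 76.16 MPa.

σ ≈ 76.2 MPa (tensile)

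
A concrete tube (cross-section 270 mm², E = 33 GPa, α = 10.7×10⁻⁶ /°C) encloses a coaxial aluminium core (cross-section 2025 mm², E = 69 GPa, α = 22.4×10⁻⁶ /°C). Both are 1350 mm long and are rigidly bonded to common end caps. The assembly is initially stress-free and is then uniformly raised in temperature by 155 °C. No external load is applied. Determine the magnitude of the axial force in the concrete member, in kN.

P ≈ 15.2 kN (tensile in the concrete)

Both members must finish at the same length. With the larger α, the aluminium tends to over-expand; the plates restrain it, putting the aluminium in compression and the concrete in tension. With no external load the two internal forces are equal and opposite, magnitude P.
Compatibility of the two members (thermal + elastic change equal): (α₁ − α₂)ΔT = P·[1/(A₁E₁) + 1/(A₂E₂)].
|α₁ − α₂|·ΔT = 11.7×10⁻⁶ × 155 = 0.001813.
1/(A₁E₁) + 1/(A₂E₂) = 1/(270×33×10³) + 1/(2025×69×10³) = 1.194×10⁻⁷ N⁻¹.
P = 0.001813 / 1.194×10⁻⁷ = 15190 N = 15.19 kN.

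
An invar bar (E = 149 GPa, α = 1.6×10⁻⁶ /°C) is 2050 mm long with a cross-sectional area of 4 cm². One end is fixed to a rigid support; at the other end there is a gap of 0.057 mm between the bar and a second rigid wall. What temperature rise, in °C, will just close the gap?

The gap closes when αΔT L = 0.057 mm, since the bar is still unstressed at that instant.
So ΔT = g/(αL) = 0.057/(1.6×10⁻⁶ × 2050) = 17.38 °C.

ΔT ≈ 17.4 °C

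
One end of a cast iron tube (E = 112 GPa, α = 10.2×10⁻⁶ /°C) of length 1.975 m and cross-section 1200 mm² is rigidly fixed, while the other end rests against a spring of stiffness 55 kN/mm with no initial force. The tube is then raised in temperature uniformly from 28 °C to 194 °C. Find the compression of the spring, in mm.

The unrestrained thermal change is αΔT L = 10.2×10⁻⁶ × 166 × 1975 = 3.344 mm.
With a force P in the spring, the elastic change of the tube is PL/(AE) and that of the spring is P/k; compatibility requires their sum to equal δ_free.
P [ L/(AE) + 1/k ] = δ_free → P [ 1975/(1200×112×10³) + 1/(55×10³) ] = 3.344.
P = 3.344 / 3.288×10⁻⁵ = 101700 N.
Spring compression = P/k = 101700/(55×10³) = 1.849 mm.

δ ≈ 1.85 mm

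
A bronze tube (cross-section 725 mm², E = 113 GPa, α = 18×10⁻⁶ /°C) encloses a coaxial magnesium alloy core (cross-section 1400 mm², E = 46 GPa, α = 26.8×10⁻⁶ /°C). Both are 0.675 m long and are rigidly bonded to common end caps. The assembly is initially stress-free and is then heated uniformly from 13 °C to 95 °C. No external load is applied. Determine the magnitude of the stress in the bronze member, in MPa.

σ ≈ 35.9 MPa (tensile)

Equilibrium of a rigid end plate with no external load gives equal and opposite internal forces ±P in the two members. Since α_{magnesium alloy} > α_{bronze}, heating drives the magnesium alloy into compression and the bronze into tension.
Equating the net (thermal + elastic) strains gives |α₁ − α₂|·ΔT = P·[1/(A₁E₁) + 1/(A₂E₂)].
|α₁ − α₂|·ΔT = 8.8×10⁻⁶ × 82 = 0.0007216.
1/(A₁E₁) + 1/(A₂E₂) = 1/(725×113×10³) + 1/(1400×46×10³) = 2.773×10⁻⁸ N⁻¹.
So P = 0.0007216 / 2.773×10⁻⁸ = 26.02 kN.
σ_{bronze} = P/A₁ = 26020/725 = 35.89 MPa, tensile.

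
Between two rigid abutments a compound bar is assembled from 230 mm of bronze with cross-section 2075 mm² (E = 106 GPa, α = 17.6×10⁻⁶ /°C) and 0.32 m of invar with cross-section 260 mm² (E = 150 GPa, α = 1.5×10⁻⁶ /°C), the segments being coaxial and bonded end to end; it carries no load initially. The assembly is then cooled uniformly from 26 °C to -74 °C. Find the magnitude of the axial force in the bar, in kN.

Free thermal contraction of the whole bar: Σ αᵢΔT Lᵢ = 17.6×10⁻⁶×100×230 + 1.5×10⁻⁶×100×320 = 0.4528 mm.
The rigid supports impose zero overall length change; the single axial force P common to all segments must satisfy P Σ Lᵢ/(AᵢEᵢ) = δ_free.
The series flexibility is Σ Lᵢ/(AᵢEᵢ) = 230/(2075×106×10³) + 320/(260×150×10³) = 9.251×10⁻⁶ mm/N.
Hence P = δ_free / Σ(L/AE) = 0.4528/9.251×10⁻⁶ = 48.95 kN (tensile).

P ≈ 48.9 kN (tensile)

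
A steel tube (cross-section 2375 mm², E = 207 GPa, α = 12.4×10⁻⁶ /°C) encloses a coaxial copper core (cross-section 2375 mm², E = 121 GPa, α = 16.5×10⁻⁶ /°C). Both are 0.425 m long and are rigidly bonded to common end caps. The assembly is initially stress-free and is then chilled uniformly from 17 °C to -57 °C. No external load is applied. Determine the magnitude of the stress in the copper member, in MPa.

Both members must finish at the same length. With the larger α, the copper tends to over-contract; the plates restrain it, putting the copper in tension and the steel in compression. With no external load the two internal forces are equal and opposite, magnitude P.
Setting the final lengths equal and cancelling L: (α₁ − α₂)ΔT = P/(A₁E₁) + P/(A₂E₂).
|α₁ − α₂|·ΔT = 4.1×10⁻⁶ × 74 = 0.0003034.
1/(A₁E₁) + 1/(A₂E₂) = 1/(2375×207×10³) + 1/(2375×121×10³) = 5.514×10⁻⁹ N⁻¹.
So P = 0.0003034 / 5.514×10⁻⁹ = 55.03 kN.
σ_{copper} = P/A₂ = 55030/2375 = 23.17 MPa, tensile.

σ ≈ 23.2 MPa (tensile)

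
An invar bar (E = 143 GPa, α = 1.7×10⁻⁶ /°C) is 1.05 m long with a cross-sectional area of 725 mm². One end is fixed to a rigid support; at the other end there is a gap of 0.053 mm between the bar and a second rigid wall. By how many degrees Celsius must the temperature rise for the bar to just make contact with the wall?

ΔT ≈ 29.7 °C

The gap closes when αΔT L = 0.053 mm, since the bar is still unstressed at that instant.
So ΔT = g/(αL) = 0.053/(1.7×10⁻⁶ × 1050) = 29.69 °C.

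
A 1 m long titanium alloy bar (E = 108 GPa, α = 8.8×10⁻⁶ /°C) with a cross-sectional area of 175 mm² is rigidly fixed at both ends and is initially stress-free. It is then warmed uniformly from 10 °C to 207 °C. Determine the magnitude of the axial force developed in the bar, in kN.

Full restraint means ε = 0, so the stress is σ = EαΔT = 108×10³ × 8.8×10⁻⁶ × 197 = 187.2 MPa.
Then P = σA = 187.2 × 175 mm² = 32.77 kN, compressive.

P ≈ 32.8 kN (compressive)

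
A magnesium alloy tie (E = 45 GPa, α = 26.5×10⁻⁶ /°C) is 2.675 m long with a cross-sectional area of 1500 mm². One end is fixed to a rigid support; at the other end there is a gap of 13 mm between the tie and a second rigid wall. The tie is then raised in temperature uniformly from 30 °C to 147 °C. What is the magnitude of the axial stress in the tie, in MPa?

σ ≈ 0 MPa

Free thermal elongation = αΔT L = 26.5×10⁻⁶ × 117 × 2675 = 8.294 mm.
Since δ_free = 8.29 mm is less than the 13 mm gap, the tie never touches the wall. No axial force develops.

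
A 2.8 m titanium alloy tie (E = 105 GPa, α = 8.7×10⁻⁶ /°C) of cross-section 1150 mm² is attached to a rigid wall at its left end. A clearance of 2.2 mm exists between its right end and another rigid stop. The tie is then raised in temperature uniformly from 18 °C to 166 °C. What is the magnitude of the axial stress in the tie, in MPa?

σ ≈ 52.7 MPa (compressive)

Unrestrained expansion: δ_free = αΔT L = 8.7×10⁻⁶ × 148 × 2800 = 3.605 mm.
The gap closes (δ_free > 2.2 mm) and the wall then resists a further 3.605 − 2.2 = 1.405 mm of expansion.
That suppressed elongation corresponds to σ = E·Δ/L = 105×10³ × 1.405/2800 = 52.7 MPa.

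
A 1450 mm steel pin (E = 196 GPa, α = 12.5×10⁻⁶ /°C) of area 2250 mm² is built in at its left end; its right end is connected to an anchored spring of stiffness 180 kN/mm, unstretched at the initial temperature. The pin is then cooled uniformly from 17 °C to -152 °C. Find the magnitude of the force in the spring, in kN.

P ≈ 346 kN

The unrestrained thermal change is αΔT L = 12.5×10⁻⁶ × 169 × 1450 = 3.063 mm.
With a force P in the spring, the elastic change of the pin is PL/(AE) and that of the spring is P/k; compatibility requires their sum to equal δ_free.
P [ L/(AE) + 1/k ] = δ_free → P [ 1450/(2250×196×10³) + 1/(180×10³) ] = 3.063.
P = 3.063 / 8.844×10⁻⁶ = 346400 N.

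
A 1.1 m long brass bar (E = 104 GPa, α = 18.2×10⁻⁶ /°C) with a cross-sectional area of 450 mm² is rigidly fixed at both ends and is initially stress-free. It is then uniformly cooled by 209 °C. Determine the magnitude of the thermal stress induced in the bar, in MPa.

Because both ends are immovable the net strain is zero, and the suppressed thermal strain is αΔT = 18.2×10⁻⁶ × 209 = 3803.8×10⁻⁶.
The stress required to suppress this strain is σ = Eε = 104×10³ × 3803.8×10⁻⁶ = 395.6 MPa, tensile since the bar is trying to contract.

σ ≈ 396 MPa (tensile)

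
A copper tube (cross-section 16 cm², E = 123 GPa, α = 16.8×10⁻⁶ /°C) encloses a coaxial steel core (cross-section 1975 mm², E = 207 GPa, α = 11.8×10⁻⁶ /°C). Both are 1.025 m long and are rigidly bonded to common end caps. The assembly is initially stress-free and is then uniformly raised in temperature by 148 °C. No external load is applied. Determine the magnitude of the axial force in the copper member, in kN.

P ≈ 98.3 kN (compressive in the copper)

Both members must finish at the same length. With the larger α, the copper tends to over-expand; the plates restrain it, putting the copper in compression and the steel in tension. With no external load the two internal forces are equal and opposite, magnitude P.
Compatibility of the two members (thermal + elastic change equal): (α₁ − α₂)ΔT = P·[1/(A₁E₁) + 1/(A₂E₂)].
|α₁ − α₂|·ΔT = 5×10⁻⁶ × 148 = 0.00074.
1/(A₁E₁) + 1/(A₂E₂) = 1/(1600×123×10³) + 1/(1975×207×10³) = 7.527×10⁻⁹ N⁻¹.
So P = 0.00074 / 7.527×10⁻⁹ = 98.31 kN.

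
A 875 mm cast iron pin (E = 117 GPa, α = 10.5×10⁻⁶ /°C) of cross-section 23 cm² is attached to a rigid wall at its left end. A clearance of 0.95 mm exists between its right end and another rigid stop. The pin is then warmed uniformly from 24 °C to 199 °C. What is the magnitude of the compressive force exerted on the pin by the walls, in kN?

P ≈ 202 kN

Free thermal elongation = αΔT L = 10.5×10⁻⁶ × 175 × 875 = 1.608 mm.
This exceeds the 0.95 mm gap, so the wall pushes back. The portion of expansion that must be recovered elastically is δ_free − gap = 1.608 − 0.95 = 0.6578 mm.
That suppressed elongation corresponds to σ = E·Δ/L = 117×10³ × 0.6578/875 = 87.96 MPa.
P = σA = 87.96 × 2300 = 202.3 kN.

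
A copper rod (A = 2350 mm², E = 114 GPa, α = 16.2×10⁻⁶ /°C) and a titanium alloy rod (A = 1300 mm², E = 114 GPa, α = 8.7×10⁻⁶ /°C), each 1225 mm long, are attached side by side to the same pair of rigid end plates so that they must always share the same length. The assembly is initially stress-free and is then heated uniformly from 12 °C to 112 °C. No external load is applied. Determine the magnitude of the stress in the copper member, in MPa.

Equilibrium of a rigid end plate with no external load gives equal and opposite internal forces ±P in the two members. Since α_{copper} > α_{titanium alloy}, heating drives the copper into compression and the titanium alloy into tension.
Setting the final lengths equal and cancelling L: (α₁ − α₂)ΔT = P/(A₁E₁) + P/(A₂E₂).
|α₁ − α₂|·ΔT = 7.5×10⁻⁶ × 100 = 0.00075.
1/(A₁E₁) + 1/(A₂E₂) = 1/(2350×114×10³) + 1/(1300×114×10³) = 1.048×10⁻⁸ N⁻¹.
P = 0.00075 / 1.048×10⁻⁸ = 71560 N = 71.56 kN.
σ_{copper} = P/A₁ = 71560/2350 = 30.45 MPa, compressive.

σ ≈ 30.5 MPa (compressive)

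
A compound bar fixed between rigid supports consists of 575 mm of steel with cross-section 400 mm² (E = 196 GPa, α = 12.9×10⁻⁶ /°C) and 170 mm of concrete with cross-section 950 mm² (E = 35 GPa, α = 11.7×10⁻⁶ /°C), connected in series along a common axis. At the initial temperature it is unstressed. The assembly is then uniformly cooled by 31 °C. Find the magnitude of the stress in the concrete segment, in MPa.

σ ≈ 24.7 MPa (tensile)

With the walls removed the bar would change length by δ_free = Σ αᵢΔT Lᵢ = 12.9×10⁻⁶×31×575 + 11.7×10⁻⁶×31×170 = 0.2916 mm.
The rigid supports impose zero overall length change; the single axial force P common to all segments must satisfy P Σ Lᵢ/(AᵢEᵢ) = δ_free.
Σ Lᵢ/(AᵢEᵢ) = 575/(400×196×10³) + 170/(950×35×10³) = 1.245×10⁻⁵ mm/N.
P = 0.2916 / 1.245×10⁻⁵ = 23430 N = 23.43 kN, tensile.
σ_{concrete} = P / A = 23430 / 950 = 24.66 MPa.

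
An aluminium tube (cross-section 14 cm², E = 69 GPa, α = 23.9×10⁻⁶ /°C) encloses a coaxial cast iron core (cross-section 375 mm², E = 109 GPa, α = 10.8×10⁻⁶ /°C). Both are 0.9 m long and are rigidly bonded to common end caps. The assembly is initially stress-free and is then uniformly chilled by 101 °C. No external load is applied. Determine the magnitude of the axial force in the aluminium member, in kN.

P ≈ 38 kN (tensile in the aluminium)

Both members must finish at the same length. With the larger α, the aluminium tends to over-contract; the plates restrain it, putting the aluminium in tension and the cast iron in compression. With no external load the two internal forces are equal and opposite, magnitude P.
Setting the final lengths equal and cancelling L: (α₁ − α₂)ΔT = P/(A₁E₁) + P/(A₂E₂).
|α₁ − α₂|·ΔT = 13.1×10⁻⁶ × 101 = 0.001323.
1/(A₁E₁) + 1/(A₂E₂) = 1/(1400×69×10³) + 1/(375×109×10³) = 3.482×10⁻⁸ N⁻¹.
So P = 0.001323 / 3.482×10⁻⁸ = 38 kN.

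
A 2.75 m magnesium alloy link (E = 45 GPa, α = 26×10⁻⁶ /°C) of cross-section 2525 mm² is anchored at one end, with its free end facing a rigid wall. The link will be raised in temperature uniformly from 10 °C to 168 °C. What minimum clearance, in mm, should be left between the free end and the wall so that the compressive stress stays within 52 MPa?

g ≈ 8.12 mm

With no wall the link would lengthen by αΔT L = 26×10⁻⁶ × 158 × 2750 = 11.3 mm.
At the allowable stress the elastic shortening the wall may impose is σL/E = 52 × 2750 / (45×10³) = 3.178 mm.
So the gap has to take up the difference, g_min = δ_free − σL/E = 11.3 − 3.178 = 8.119 mm.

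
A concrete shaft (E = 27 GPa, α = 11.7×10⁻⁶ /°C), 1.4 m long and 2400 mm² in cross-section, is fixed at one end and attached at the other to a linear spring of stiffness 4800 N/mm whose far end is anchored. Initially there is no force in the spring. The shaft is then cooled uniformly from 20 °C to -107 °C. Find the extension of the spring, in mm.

If the spring were absent the shaft would shorten by αΔT L = 11.7×10⁻⁶ × 127 × 1400 = 2.08 mm.
With a force P in the spring, the elastic change of the shaft is PL/(AE) and that of the spring is P/k; compatibility requires their sum to equal δ_free.
So P = δ_free / [L/(AE) + 1/k] = 2.08 / [ 1400/(2400×27×10³) + 1/(4800) ].
P = 2.08 / 0.0002299 = 9047 N.
Spring extension = P/k = 9047/(4800) = 1.885 mm.

δ ≈ 1.88 mm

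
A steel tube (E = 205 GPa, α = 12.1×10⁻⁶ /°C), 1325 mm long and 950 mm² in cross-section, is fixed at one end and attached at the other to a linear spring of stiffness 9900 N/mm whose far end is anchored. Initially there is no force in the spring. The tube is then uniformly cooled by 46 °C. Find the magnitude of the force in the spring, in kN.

If the spring were absent the tube would shorten by αΔT L = 12.1×10⁻⁶ × 46 × 1325 = 0.7375 mm.
Let P be the tensile force in the spring. The tube extends elastically by PL/(AE) and the spring stretches by P/k; together these equal δ_free.
So P = δ_free / [L/(AE) + 1/k] = 0.7375 / [ 1325/(950×205×10³) + 1/(9900) ].
P = 0.7375 / 0.0001078 = 6840 N.

P ≈ 6.84 kN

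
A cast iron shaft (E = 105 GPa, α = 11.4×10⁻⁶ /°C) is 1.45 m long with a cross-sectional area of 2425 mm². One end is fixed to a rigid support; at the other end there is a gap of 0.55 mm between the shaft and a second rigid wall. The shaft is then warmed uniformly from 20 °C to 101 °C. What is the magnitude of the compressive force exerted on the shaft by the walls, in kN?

P ≈ 139 kN

Unrestrained expansion: δ_free = αΔT L = 11.4×10⁻⁶ × 81 × 1450 = 1.339 mm.
The gap closes (δ_free > 0.55 mm) and the wall then resists a further 1.339 − 0.55 = 0.7889 mm of expansion.
Compatibility: PL/(AE) = 0.7889 mm, so σ = P/A = E × (0.7889/1450) = 57.13 MPa.
Force on the wall = σA = 57.13 × 2425 mm² = 138.5 kN.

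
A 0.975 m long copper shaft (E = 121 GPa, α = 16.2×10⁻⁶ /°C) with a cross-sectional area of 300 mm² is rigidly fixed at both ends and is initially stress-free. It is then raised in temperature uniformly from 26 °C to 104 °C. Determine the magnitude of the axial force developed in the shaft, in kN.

P ≈ 45.9 kN (compressive)

The ends cannot move, so σ = EαΔT = 121×10³ × 16.2×10⁻⁶ × 78 = 152.9 MPa.
P = AEαΔT = 300 × 121×10³ × 16.2×10⁻⁶ × 78 = 45.87 kN (compressive).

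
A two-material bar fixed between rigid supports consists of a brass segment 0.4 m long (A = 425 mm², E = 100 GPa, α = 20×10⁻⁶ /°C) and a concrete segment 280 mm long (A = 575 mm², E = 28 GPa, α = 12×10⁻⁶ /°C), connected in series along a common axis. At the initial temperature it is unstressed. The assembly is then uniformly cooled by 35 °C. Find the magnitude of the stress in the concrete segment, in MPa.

σ ≈ 25.8 MPa (tensile)

Free thermal contraction of the whole bar: Σ αᵢΔT Lᵢ = 20×10⁻⁶×35×400 + 12×10⁻⁶×35×280 = 0.3976 mm.
The rigid supports impose zero overall length change; the single axial force P common to all segments must satisfy P Σ Lᵢ/(AᵢEᵢ) = δ_free.
The series flexibility is Σ Lᵢ/(AᵢEᵢ) = 400/(425×100×10³) + 280/(575×28×10³) = 2.68×10⁻⁵ mm/N.
P = 0.3976 / 2.68×10⁻⁵ = 14830 N = 14.83 kN, tensile.
σ_{concrete} = P / A = 14830 / 575 = 25.8 MPa.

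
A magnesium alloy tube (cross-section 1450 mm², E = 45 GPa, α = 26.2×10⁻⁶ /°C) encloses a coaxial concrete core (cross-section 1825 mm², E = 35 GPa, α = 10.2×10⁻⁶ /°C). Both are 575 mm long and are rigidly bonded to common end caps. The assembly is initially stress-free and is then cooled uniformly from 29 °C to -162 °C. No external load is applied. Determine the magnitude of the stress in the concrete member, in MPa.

σ ≈ 54 MPa (compressive)

Both members must finish at the same length. With the larger α, the magnesium alloy tends to over-contract; the plates restrain it, putting the magnesium alloy in tension and the concrete in compression. With no external load the two internal forces are equal and opposite, magnitude P.
Equating the net (thermal + elastic) strains gives |α₁ − α₂|·ΔT = P·[1/(A₁E₁) + 1/(A₂E₂)].
|α₁ − α₂|·ΔT = 16×10⁻⁶ × 191 = 0.003056.
1/(A₁E₁) + 1/(A₂E₂) = 1/(1450×45×10³) + 1/(1825×35×10³) = 3.098×10⁻⁸ N⁻¹.
So P = 0.003056 / 3.098×10⁻⁸ = 98.64 kN.
σ_{concrete} = P/A₂ = 98640/1825 = 54.05 MPa, compressive.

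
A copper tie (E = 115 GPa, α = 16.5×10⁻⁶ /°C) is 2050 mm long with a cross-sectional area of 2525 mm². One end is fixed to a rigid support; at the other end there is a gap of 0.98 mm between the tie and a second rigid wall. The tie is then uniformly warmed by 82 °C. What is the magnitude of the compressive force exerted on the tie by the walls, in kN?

P ≈ 254 kN

Unrestrained expansion: δ_free = αΔT L = 16.5×10⁻⁶ × 82 × 2050 = 2.774 mm.
This exceeds the 0.98 mm gap, so the wall pushes back. The portion of expansion that must be recovered elastically is δ_free − gap = 2.774 − 0.98 = 1.794 mm.
Compatibility: PL/(AE) = 1.794 mm, so σ = P/A = E × (1.794/2050) = 100.6 MPa.
Force on the wall = σA = 100.6 × 2525 mm² = 254.1 kN.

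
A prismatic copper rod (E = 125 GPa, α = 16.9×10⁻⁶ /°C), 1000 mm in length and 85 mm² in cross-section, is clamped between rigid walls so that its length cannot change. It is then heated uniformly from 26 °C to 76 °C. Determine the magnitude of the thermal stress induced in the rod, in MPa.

σ ≈ 106 MPa (compressive)

The supports are rigid, so the total axial strain is zero. The restrained thermal strain is ε = αΔT = 16.9×10⁻⁶ × 50 = 845×10⁻⁶.
Hence σ = E·αΔT = 125×10³ × 845×10⁻⁶ = 105.6 MPa, compressive.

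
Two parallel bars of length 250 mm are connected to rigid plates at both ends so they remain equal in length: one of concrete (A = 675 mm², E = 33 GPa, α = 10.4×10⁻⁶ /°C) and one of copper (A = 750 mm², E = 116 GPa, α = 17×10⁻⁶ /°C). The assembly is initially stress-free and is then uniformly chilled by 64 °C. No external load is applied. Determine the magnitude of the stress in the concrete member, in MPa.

Both members must finish at the same length. With the larger α, the copper tends to over-contract; the plates restrain it, putting the copper in tension and the concrete in compression. With no external load the two internal forces are equal and opposite, magnitude P.
Equating the net (thermal + elastic) strains gives |α₁ − α₂|·ΔT = P·[1/(A₁E₁) + 1/(A₂E₂)].
|α₁ − α₂|·ΔT = 6.6×10⁻⁶ × 64 = 0.0004224.
1/(A₁E₁) + 1/(A₂E₂) = 1/(675×33×10³) + 1/(750×116×10³) = 5.639×10⁻⁸ N⁻¹.
P = 0.0004224 / 5.639×10⁻⁸ = 7491 N = 7.491 kN.
σ_{concrete} = P/A₁ = 7491/675 = 11.1 MPa, compressive.

σ ≈ 11.1 MPa (compressive)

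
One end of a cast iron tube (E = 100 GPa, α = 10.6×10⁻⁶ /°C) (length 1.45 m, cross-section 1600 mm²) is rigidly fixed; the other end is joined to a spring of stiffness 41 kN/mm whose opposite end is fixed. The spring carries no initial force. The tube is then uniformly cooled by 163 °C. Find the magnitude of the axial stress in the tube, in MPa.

Free thermal contraction: δ_free = αΔT L = 10.6×10⁻⁶ × 163 × 1450 = 2.505 mm.
With a force P in the spring, the elastic change of the tube is PL/(AE) and that of the spring is P/k; compatibility requires their sum to equal δ_free.
P [ L/(AE) + 1/k ] = δ_free → P [ 1450/(1600×100×10³) + 1/(41×10³) ] = 2.505.
P = 2.505 / 3.345×10⁻⁵ = 74890 N.
σ = P/A = 74890/1600 = 46.81 MPa.

σ ≈ 46.8 MPa (tensile)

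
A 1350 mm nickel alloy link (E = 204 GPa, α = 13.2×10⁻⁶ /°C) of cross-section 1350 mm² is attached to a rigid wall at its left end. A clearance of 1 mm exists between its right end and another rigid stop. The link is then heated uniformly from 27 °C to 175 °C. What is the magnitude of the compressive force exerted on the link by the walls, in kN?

P ≈ 334 kN

Unrestrained expansion: δ_free = αΔT L = 13.2×10⁻⁶ × 148 × 1350 = 2.637 mm.
After closing the 1 mm clearance, 2.637 − 1 = 1.637 mm of expansion remains to be suppressed by the wall.
Compatibility: PL/(AE) = 1.637 mm, so σ = P/A = E × (1.637/1350) = 247.4 MPa.
Force on the wall = σA = 247.4 × 1350 mm² = 334 kN.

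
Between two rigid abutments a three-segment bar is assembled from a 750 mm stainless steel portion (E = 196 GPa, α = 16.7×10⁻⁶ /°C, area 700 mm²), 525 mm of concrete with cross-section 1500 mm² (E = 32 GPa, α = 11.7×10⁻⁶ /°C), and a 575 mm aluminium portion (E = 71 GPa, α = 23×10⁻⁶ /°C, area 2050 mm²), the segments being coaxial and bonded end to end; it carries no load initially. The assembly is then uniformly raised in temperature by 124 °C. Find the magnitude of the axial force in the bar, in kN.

With the walls removed the bar would change length by δ_free = Σ αᵢΔT Lᵢ = 16.7×10⁻⁶×124×750 + 11.7×10⁻⁶×124×525 + 23×10⁻⁶×124×575 = 3.955 mm.
The walls prevent any net length change, so an axial force P (same in every segment) develops. Compatibility: P · Σ Lᵢ/(AᵢEᵢ) = δ_free.
Σ Lᵢ/(AᵢEᵢ) = 750/(700×196×10³) + 525/(1500×32×10³) + 575/(2050×71×10³) = 2.035×10⁻⁵ mm/N.
Hence P = δ_free / Σ(L/AE) = 3.955/2.035×10⁻⁵ = 194.3 kN (compressive).

P ≈ 194 kN (compressive)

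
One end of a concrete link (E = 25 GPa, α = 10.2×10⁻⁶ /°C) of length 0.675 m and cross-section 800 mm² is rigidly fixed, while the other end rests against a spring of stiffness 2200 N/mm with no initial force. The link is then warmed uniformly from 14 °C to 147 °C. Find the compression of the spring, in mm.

δ ≈ 0.852 mm

If the spring were absent the link would lengthen by αΔT L = 10.2×10⁻⁶ × 133 × 675 = 0.9157 mm.
With a force P in the spring, the elastic change of the link is PL/(AE) and that of the spring is P/k; compatibility requires their sum to equal δ_free.
P [ L/(AE) + 1/k ] = δ_free → P [ 675/(800×25×10³) + 1/(2200) ] = 0.9157.
P = 0.9157 / 0.0004883 = 1875 N.
Spring compression = P/k = 1875/(2200) = 0.8524 mm.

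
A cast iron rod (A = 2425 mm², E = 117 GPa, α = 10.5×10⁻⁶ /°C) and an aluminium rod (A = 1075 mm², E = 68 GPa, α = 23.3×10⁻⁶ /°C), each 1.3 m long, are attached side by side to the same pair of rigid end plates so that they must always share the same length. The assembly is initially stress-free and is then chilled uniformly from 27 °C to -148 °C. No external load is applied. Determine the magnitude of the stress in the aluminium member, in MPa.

The aluminium has the larger α, so on cooling it would change length more than the cast iron if both were free. The rigid plates force a common final length, so the aluminium is put into tension and the cast iron into compression, with equal and opposite forces P (no external load).
Equating the net (thermal + elastic) strains gives |α₁ − α₂|·ΔT = P·[1/(A₁E₁) + 1/(A₂E₂)].
|α₁ − α₂|·ΔT = 12.8×10⁻⁶ × 175 = 0.00224.
1/(A₁E₁) + 1/(A₂E₂) = 1/(2425×117×10³) + 1/(1075×68×10³) = 1.72×10⁻⁸ N⁻¹.
So P = 0.00224 / 1.72×10⁻⁸ = 130.2 kN.
σ_{aluminium} = P/A₂ = 130200/1075 = 121.1 MPa, tensile.

σ ≈ 121 MPa (tensile)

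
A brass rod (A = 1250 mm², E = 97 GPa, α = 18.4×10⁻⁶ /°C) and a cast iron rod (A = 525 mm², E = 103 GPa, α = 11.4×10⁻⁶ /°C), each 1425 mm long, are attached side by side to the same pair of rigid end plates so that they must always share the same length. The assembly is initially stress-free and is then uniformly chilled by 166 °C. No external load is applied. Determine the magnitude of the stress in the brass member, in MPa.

Equilibrium of a rigid end plate with no external load gives equal and opposite internal forces ±P in the two members. Since α_{brass} > α_{cast iron}, cooling drives the brass into tension and the cast iron into compression.
Setting the final lengths equal and cancelling L: (α₁ − α₂)ΔT = P/(A₁E₁) + P/(A₂E₂).
|α₁ − α₂|·ΔT = 7×10⁻⁶ × 166 = 0.001162.
1/(A₁E₁) + 1/(A₂E₂) = 1/(1250×97×10³) + 1/(525×103×10³) = 2.674×10⁻⁸ N⁻¹.
P = 0.001162 / 2.674×10⁻⁸ = 43460 N = 43.46 kN.
σ_{brass} = P/A₁ = 43460/1250 = 34.76 MPa, tensile.

σ ≈ 34.8 MPa (tensile)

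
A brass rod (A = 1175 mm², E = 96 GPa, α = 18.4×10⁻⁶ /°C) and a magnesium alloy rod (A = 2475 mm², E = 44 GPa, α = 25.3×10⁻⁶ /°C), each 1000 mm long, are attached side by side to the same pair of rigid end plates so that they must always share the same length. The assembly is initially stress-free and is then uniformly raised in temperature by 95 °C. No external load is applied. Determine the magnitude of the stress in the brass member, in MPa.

The magnesium alloy has the larger α, so on heating it would change length more than the brass if both were free. The rigid plates force a common final length, so the magnesium alloy is put into compression and the brass into tension, with equal and opposite forces P (no external load).
Compatibility of the two members (thermal + elastic change equal): (α₁ − α₂)ΔT = P·[1/(A₁E₁) + 1/(A₂E₂)].
|α₁ − α₂|·ΔT = 6.9×10⁻⁶ × 95 = 0.0006555.
1/(A₁E₁) + 1/(A₂E₂) = 1/(1175×96×10³) + 1/(2475×44×10³) = 1.805×10⁻⁸ N⁻¹.
So P = 0.0006555 / 1.805×10⁻⁸ = 36.32 kN.
σ_{brass} = P/A₁ = 36320/1175 = 30.91 MPa, tensile.

σ ≈ 30.9 MPa (tensile)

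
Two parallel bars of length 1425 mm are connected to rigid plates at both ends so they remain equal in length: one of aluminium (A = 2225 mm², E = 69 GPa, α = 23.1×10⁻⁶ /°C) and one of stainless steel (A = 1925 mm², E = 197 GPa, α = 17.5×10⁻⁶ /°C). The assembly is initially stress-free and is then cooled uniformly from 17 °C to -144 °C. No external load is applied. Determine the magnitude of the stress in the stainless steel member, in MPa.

Both members must finish at the same length. With the larger α, the aluminium tends to over-contract; the plates restrain it, putting the aluminium in tension and the stainless steel in compression. With no external load the two internal forces are equal and opposite, magnitude P.
Compatibility of the two members (thermal + elastic change equal): (α₁ − α₂)ΔT = P·[1/(A₁E₁) + 1/(A₂E₂)].
|α₁ − α₂|·ΔT = 5.6×10⁻⁶ × 161 = 0.0009016.
1/(A₁E₁) + 1/(A₂E₂) = 1/(2225×69×10³) + 1/(1925×197×10³) = 9.151×10⁻⁹ N⁻¹.
P = 0.0009016 / 9.151×10⁻⁹ = 98530 N = 98.53 kN.
σ_{stainless steel} = P/A₂ = 98530/1925 = 51.18 MPa, compressive.

σ ≈ 51.2 MPa (compressive)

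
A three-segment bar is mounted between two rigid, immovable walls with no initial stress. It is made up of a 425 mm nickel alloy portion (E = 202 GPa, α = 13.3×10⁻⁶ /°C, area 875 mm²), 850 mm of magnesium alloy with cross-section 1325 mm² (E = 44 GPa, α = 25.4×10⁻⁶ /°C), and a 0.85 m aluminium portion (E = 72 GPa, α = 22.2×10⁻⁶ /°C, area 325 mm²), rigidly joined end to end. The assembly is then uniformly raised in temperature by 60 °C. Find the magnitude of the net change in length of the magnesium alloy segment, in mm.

If the supports were absent, the total length change would be Σ αᵢΔT Lᵢ = 13.3×10⁻⁶×60×425 + 25.4×10⁻⁶×60×850 + 22.2×10⁻⁶×60×850 = 2.767 mm.
Since the ends are fixed, an axial force P builds up, equal in every segment, with P · Σ Lᵢ/(AᵢEᵢ) = δ_free.
The series flexibility is Σ Lᵢ/(AᵢEᵢ) = 425/(875×202×10³) + 850/(1325×44×10³) + 850/(325×72×10³) = 5.331×10⁻⁵ mm/N.
So P = 2.767 / 5.331×10⁻⁵ = 51.9 kN, compressive.
For the magnesium alloy segment, free thermal change = 25.4×10⁻⁶×60×850 = 1.295 mm and elastic change from P = 51900×850/(1325×44×10³) = 0.7567 mm; these oppose, so the net change is 0.539 mm (segment lengthens).

|ΔL| ≈ 0.539 mm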